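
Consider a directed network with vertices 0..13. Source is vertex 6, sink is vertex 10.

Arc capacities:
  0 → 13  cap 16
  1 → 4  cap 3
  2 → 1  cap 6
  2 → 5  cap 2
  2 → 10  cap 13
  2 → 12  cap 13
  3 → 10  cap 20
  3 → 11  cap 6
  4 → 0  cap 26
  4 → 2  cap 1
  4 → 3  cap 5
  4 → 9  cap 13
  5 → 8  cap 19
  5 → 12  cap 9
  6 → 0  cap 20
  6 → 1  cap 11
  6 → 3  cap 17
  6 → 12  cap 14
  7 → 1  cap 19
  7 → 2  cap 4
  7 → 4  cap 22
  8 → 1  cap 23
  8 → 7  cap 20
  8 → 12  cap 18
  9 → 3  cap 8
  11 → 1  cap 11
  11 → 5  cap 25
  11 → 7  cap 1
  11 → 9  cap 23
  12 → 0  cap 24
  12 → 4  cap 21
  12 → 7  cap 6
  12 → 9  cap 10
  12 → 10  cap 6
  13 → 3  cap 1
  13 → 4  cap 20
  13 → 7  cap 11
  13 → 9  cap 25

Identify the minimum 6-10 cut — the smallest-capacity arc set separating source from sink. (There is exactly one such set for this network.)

augment #1: 6→3→10 push 17
augment #2: 6→12→10 push 6
augment #3: 6→0→13→3→10 push 1
augment #4: 6→1→4→2→10 push 1
augment #5: 6→1→4→3→10 push 2
augment #6: 6→12→7→2→10 push 4
max flow = 31; residual-reachable set from 6 gives S-side
cut edges (S→T): {(3,10), (4,2), (7,2), (12,10)} total cap 31

Min-cut arcs: {(3,10), (4,2), (7,2), (12,10)} (total capacity 31)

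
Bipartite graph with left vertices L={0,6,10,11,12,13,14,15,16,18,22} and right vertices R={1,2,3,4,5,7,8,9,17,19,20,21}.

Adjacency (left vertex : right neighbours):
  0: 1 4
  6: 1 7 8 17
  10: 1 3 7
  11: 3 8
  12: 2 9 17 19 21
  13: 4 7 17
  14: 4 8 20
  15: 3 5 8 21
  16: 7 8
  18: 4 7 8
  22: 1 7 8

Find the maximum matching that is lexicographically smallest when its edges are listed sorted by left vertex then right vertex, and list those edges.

|M| = 9 (so the lex-smallest maximum matching has 9 edges)
process left vertices in ascending order; for each, take the smallest-labelled available neighbour that still permits 9 edges overall, or leave it unmatched if none does
lex-smallest matching: {0-1, 6-7, 10-3, 11-8, 12-2, 13-17, 14-20, 15-5, 18-4}

Lex-smallest maximum matching: {(0,1), (6,7), (10,3), (11,8), (12,2), (13,17), (14,20), (15,5), (18,4)}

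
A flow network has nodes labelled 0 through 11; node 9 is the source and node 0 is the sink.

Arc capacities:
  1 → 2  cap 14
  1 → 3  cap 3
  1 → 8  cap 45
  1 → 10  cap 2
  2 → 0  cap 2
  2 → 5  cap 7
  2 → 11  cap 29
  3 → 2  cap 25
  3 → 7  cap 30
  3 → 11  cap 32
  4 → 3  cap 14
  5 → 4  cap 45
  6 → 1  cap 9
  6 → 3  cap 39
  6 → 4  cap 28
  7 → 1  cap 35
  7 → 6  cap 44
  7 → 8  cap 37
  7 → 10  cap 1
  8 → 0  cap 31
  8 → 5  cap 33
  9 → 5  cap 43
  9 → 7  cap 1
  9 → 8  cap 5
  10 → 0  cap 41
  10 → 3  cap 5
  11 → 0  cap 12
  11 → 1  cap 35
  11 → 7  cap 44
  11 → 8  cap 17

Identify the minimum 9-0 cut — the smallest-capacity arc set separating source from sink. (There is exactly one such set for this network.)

Min-cut arcs: {(4,3), (9,7), (9,8)} (total capacity 20)

augment #1: 9→8→0 push 5
augment #2: 9→7→8→0 push 1
augment #3: 9→5→4→3→2→0 push 2
augment #4: 9→5→4→3→11→0 push 12
max flow = 20; residual-reachable set from 9 gives S-side
cut edges (S→T): {(4,3), (9,7), (9,8)} total cap 20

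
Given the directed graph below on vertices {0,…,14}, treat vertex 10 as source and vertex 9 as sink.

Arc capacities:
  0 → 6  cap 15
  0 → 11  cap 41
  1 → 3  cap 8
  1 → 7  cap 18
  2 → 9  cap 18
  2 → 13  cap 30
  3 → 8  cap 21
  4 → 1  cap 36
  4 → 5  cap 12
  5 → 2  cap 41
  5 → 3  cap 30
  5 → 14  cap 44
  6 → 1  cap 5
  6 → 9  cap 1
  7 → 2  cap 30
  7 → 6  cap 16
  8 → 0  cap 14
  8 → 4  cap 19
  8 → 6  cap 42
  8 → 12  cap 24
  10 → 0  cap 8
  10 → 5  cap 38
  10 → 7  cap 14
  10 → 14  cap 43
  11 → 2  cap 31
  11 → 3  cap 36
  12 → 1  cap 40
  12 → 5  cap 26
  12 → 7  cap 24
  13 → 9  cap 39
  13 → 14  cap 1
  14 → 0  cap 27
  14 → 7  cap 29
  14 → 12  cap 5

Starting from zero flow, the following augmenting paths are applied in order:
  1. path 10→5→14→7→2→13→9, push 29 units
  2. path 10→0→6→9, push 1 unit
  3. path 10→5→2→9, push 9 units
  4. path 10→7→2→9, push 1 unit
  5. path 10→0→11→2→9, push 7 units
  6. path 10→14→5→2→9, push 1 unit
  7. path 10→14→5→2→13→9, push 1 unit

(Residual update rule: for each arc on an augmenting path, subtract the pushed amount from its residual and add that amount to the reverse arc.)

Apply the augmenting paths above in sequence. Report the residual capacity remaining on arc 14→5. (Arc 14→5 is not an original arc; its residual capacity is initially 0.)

after path 1 (10→5→14→7→2→13→9, push 29): res(14,5)=29
after path 2 (10→0→6→9, push 1): res(14,5)=29
after path 3 (10→5→2→9, push 9): res(14,5)=29
after path 4 (10→7→2→9, push 1): res(14,5)=29
after path 5 (10→0→11→2→9, push 7): res(14,5)=29
after path 6 (10→14→5→2→9, push 1): res(14,5)=28
after path 7 (10→14→5→2→13→9, push 1): res(14,5)=27

Residual capacity of (14,5): 27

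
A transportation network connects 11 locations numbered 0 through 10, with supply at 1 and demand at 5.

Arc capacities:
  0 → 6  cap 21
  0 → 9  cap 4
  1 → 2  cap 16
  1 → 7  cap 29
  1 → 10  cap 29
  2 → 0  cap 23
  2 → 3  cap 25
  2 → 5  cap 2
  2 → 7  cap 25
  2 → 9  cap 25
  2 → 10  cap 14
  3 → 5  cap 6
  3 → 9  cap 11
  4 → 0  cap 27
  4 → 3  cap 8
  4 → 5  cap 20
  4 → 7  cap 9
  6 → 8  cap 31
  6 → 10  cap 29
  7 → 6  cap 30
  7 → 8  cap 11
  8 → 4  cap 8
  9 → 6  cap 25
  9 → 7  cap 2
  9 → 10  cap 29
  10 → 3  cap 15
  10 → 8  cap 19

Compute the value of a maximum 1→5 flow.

augment #1: 1→2→5 bottleneck 2, total now 2
augment #2: 1→2→3→5 bottleneck 6, total now 8
augment #3: 1→7→8→4→5 bottleneck 8, total now 16

Maximum flow value: 16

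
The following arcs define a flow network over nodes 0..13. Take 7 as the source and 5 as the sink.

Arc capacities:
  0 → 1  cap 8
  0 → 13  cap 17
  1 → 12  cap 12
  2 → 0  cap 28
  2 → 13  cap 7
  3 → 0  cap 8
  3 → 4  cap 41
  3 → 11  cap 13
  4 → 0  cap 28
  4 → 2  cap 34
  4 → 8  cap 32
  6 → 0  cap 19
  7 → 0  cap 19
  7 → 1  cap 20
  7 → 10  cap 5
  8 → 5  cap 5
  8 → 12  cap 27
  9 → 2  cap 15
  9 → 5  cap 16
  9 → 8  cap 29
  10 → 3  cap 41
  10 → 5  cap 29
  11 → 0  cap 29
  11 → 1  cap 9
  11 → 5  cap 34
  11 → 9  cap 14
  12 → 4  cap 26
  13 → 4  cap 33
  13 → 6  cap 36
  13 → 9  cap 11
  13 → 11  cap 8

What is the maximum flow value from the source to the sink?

augment #1: 7→10→5 bottleneck 5, total now 5
augment #2: 7→0→13→9→5 bottleneck 11, total now 16
augment #3: 7→0→13→11→5 bottleneck 6, total now 22
augment #4: 7→1→12→4→8→5 bottleneck 5, total now 27
augment #5: 7→1→12→4→2→13→11→5 bottleneck 2, total now 29

Maximum flow value: 29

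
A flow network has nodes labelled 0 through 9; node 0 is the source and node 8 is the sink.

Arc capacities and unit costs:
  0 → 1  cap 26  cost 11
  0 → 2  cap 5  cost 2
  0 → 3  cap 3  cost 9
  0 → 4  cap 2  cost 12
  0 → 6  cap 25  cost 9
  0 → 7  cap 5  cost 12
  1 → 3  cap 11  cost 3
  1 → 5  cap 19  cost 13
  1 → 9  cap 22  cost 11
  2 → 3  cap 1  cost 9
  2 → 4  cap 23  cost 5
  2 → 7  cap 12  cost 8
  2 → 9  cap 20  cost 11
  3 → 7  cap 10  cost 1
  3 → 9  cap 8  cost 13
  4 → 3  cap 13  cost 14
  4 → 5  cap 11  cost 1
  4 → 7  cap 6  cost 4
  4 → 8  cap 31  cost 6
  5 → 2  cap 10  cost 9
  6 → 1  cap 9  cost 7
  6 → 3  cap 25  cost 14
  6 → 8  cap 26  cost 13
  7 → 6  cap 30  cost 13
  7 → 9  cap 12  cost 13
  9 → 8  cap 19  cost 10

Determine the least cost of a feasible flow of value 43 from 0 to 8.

shortest-cost path #1: 0→2→4→8 push 5 @ unit cost 13 (adds 65)
shortest-cost path #2: 0→4→8 push 2 @ unit cost 18 (adds 36)
shortest-cost path #3: 0→6→8 push 25 @ unit cost 22 (adds 550)
shortest-cost path #4: 0→1→9→8 push 11 @ unit cost 32 (adds 352)
total cost = 1003

Minimum cost for 43 units: 1003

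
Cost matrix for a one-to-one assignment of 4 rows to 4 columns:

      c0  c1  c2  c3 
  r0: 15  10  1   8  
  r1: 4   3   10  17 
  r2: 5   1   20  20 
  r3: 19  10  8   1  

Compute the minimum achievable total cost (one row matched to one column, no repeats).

Minimum assignment cost: 7

optimal assignment: row0→col2 (cost 1), row1→col0 (cost 4), row2→col1 (cost 1), row3→col3 (cost 1)
total = 1 + 4 + 1 + 1 = 7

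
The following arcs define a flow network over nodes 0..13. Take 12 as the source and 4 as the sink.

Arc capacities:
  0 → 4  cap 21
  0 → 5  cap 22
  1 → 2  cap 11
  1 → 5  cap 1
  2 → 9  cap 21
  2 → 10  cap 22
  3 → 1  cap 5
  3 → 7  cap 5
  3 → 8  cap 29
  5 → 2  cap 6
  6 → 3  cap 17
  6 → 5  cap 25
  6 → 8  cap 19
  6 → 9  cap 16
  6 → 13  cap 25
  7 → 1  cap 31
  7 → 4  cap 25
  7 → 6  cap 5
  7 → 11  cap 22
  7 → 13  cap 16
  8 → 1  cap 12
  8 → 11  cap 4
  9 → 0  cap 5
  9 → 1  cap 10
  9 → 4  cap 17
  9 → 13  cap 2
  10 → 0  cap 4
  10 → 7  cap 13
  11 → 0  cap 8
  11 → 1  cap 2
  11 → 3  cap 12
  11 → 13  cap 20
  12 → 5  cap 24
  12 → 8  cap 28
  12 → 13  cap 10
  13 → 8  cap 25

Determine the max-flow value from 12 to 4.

augment #1: 12→5→2→9→4 bottleneck 6, total now 6
augment #2: 12→8→11→0→4 bottleneck 4, total now 10
augment #3: 12→8→1→2→9→4 bottleneck 11, total now 21

Maximum flow value: 21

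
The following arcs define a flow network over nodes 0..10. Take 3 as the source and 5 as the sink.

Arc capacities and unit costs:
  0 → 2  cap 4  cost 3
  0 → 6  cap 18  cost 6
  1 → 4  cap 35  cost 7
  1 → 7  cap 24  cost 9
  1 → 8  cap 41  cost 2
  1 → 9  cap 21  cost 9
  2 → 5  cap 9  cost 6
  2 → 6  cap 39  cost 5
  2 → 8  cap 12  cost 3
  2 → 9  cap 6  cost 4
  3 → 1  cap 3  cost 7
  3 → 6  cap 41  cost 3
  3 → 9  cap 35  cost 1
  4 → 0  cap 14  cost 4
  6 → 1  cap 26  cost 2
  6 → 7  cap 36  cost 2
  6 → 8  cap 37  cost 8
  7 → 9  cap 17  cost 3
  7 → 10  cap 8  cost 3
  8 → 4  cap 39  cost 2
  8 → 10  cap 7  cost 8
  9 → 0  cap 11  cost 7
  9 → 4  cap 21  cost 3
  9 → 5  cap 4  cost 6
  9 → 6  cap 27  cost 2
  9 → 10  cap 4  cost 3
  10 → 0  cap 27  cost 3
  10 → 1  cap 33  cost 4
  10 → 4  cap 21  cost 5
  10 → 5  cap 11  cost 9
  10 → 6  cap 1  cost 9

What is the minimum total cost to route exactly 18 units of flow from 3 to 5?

shortest-cost path #1: 3→9→5 push 4 @ unit cost 7 (adds 28)
shortest-cost path #2: 3→9→10→5 push 4 @ unit cost 13 (adds 52)
shortest-cost path #3: 3→6→7→10→5 push 7 @ unit cost 17 (adds 119)
shortest-cost path #4: 3→9→0→2→5 push 3 @ unit cost 17 (adds 51)
total cost = 250

Minimum cost for 18 units: 250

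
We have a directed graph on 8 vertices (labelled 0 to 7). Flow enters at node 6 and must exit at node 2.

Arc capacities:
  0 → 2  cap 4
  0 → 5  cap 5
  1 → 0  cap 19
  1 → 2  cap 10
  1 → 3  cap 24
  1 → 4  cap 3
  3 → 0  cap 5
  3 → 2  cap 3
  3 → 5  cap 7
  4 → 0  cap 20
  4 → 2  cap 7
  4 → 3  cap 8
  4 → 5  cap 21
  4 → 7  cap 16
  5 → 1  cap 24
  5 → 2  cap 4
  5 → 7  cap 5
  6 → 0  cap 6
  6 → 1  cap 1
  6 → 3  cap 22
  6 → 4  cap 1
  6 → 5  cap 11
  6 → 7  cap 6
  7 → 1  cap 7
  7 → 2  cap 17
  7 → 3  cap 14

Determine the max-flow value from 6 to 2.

augment #1: 6→0→2 bottleneck 4, total now 4
augment #2: 6→1→2 bottleneck 1, total now 5
augment #3: 6→3→2 bottleneck 3, total now 8
augment #4: 6→4→2 bottleneck 1, total now 9
augment #5: 6→5→2 bottleneck 4, total now 13
augment #6: 6→7→2 bottleneck 6, total now 19
augment #7: 6→5→1→2 bottleneck 7, total now 26
augment #8: 6→0→5→1→2 bottleneck 2, total now 28
augment #9: 6→3→5→7→2 bottleneck 5, total now 33
augment #10: 6→3→5→1→4→2 bottleneck 2, total now 35
augment #11: 6→3→0→5→1→4→2 bottleneck 1, total now 36

Maximum flow value: 36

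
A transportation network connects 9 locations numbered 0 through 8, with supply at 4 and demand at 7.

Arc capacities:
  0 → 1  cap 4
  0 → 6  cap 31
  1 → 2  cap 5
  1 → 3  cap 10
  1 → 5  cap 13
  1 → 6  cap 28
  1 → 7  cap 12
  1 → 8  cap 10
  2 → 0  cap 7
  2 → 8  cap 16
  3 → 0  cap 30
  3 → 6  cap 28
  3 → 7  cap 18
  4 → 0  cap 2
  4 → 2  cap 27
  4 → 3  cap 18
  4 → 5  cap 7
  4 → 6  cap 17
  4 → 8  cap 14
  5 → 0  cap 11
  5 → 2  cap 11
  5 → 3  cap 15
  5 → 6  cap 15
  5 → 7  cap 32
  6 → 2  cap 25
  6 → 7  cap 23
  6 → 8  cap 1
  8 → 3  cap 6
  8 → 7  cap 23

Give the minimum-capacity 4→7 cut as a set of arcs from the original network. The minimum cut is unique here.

augment #1: 4→3→7 push 18
augment #2: 4→5→7 push 7
augment #3: 4→6→7 push 17
augment #4: 4→8→7 push 14
augment #5: 4→0→1→7 push 2
augment #6: 4→2→8→7 push 9
augment #7: 4→2→0→1→7 push 2
augment #8: 4→2→0→6→7 push 5
augment #9: 4→2→8→3→6→7 push 1
max flow = 75; residual-reachable set from 4 gives S-side
cut edges (S→T): {(0,1), (3,7), (4,5), (6,7), (8,7)} total cap 75

Min-cut arcs: {(0,1), (3,7), (4,5), (6,7), (8,7)} (total capacity 75)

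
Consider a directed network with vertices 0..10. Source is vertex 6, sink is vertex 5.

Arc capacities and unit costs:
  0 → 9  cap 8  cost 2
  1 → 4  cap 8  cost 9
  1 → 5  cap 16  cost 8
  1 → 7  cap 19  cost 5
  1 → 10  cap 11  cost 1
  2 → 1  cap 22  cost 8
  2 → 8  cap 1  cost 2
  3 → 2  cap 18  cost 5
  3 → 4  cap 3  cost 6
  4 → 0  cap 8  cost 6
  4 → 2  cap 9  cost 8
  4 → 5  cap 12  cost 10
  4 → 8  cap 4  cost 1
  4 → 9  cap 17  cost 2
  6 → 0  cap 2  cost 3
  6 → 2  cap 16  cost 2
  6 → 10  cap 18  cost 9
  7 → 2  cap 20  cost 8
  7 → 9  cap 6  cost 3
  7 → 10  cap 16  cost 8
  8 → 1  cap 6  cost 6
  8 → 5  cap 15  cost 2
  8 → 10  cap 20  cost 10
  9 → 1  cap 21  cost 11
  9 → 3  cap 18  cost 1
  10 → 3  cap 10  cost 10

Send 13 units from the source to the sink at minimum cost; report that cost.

shortest-cost path #1: 6→2→8→5 push 1 @ unit cost 6 (adds 6)
shortest-cost path #2: 6→0→9→3→4→8→5 push 2 @ unit cost 15 (adds 30)
shortest-cost path #3: 6→2→1→5 push 10 @ unit cost 18 (adds 180)
total cost = 216

Minimum cost for 13 units: 216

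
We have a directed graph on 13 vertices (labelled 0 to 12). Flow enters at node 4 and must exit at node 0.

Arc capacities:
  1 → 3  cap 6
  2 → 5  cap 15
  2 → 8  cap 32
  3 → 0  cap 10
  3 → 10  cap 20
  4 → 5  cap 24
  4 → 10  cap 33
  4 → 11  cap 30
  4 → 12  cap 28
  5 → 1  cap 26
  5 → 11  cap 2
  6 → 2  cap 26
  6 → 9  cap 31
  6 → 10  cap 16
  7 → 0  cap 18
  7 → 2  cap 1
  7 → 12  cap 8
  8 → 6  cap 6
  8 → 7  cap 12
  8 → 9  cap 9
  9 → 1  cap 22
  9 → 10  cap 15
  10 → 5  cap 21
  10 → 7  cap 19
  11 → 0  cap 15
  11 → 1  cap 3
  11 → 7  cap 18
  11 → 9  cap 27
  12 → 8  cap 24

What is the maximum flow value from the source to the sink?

augment #1: 4→11→0 bottleneck 15, total now 15
augment #2: 4→10→7→0 bottleneck 18, total now 33
augment #3: 4→5→1→3→0 bottleneck 6, total now 39

Maximum flow value: 39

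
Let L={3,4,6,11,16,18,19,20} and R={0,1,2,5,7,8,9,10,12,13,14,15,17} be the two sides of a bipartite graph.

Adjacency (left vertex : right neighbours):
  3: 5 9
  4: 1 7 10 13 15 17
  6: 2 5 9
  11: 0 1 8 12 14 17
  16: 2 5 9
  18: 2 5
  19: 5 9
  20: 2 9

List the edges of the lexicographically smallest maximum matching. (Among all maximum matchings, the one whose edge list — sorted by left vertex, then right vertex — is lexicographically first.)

|M| = 5 (so the lex-smallest maximum matching has 5 edges)
process left vertices in ascending order; for each, take the smallest-labelled available neighbour that still permits 5 edges overall, or leave it unmatched if none does
lex-smallest matching: {3-5, 4-1, 6-2, 11-0, 16-9}

Lex-smallest maximum matching: {(3,5), (4,1), (6,2), (11,0), (16,9)}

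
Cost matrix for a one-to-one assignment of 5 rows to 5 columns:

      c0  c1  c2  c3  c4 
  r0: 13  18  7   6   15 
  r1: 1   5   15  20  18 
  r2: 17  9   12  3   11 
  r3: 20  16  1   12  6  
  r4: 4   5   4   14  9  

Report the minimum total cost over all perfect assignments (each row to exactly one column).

Minimum assignment cost: 22

optimal assignment: row0→col2 (cost 7), row1→col0 (cost 1), row2→col3 (cost 3), row3→col4 (cost 6), row4→col1 (cost 5)
total = 7 + 1 + 3 + 6 + 5 = 22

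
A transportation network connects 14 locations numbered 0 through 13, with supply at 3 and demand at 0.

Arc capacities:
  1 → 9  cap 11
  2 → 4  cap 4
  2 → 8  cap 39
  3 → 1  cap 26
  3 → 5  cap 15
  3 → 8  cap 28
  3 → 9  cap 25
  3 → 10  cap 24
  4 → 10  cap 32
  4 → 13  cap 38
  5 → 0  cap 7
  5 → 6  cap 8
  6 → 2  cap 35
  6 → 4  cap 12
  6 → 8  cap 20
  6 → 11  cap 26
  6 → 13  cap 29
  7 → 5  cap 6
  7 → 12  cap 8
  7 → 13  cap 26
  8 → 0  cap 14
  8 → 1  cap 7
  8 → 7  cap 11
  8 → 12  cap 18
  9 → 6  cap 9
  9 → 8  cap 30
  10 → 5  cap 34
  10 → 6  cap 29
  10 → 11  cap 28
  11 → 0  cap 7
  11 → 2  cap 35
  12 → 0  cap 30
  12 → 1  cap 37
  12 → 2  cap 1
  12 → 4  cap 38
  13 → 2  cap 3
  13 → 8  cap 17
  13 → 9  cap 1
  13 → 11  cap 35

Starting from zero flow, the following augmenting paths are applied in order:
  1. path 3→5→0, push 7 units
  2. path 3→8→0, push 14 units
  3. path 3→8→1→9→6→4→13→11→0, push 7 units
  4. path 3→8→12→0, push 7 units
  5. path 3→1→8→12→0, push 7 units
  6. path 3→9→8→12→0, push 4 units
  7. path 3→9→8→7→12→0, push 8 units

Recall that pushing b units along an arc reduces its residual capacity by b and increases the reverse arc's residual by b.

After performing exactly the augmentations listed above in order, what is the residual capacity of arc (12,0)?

after path 1 (3→5→0, push 7): res(12,0)=30
after path 2 (3→8→0, push 14): res(12,0)=30
after path 3 (3→8→1→9→6→4→13→11→0, push 7): res(12,0)=30
after path 4 (3→8→12→0, push 7): res(12,0)=23
after path 5 (3→1→8→12→0, push 7): res(12,0)=16
after path 6 (3→9→8→12→0, push 4): res(12,0)=12
after path 7 (3→9→8→7→12→0, push 8): res(12,0)=4

Residual capacity of (12,0): 4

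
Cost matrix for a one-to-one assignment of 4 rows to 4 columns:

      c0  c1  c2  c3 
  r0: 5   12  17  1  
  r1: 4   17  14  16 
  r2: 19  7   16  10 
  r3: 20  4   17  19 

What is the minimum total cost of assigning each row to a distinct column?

optimal assignment: row0→col3 (cost 1), row1→col0 (cost 4), row2→col2 (cost 16), row3→col1 (cost 4)
total = 1 + 4 + 16 + 4 = 25

Minimum assignment cost: 25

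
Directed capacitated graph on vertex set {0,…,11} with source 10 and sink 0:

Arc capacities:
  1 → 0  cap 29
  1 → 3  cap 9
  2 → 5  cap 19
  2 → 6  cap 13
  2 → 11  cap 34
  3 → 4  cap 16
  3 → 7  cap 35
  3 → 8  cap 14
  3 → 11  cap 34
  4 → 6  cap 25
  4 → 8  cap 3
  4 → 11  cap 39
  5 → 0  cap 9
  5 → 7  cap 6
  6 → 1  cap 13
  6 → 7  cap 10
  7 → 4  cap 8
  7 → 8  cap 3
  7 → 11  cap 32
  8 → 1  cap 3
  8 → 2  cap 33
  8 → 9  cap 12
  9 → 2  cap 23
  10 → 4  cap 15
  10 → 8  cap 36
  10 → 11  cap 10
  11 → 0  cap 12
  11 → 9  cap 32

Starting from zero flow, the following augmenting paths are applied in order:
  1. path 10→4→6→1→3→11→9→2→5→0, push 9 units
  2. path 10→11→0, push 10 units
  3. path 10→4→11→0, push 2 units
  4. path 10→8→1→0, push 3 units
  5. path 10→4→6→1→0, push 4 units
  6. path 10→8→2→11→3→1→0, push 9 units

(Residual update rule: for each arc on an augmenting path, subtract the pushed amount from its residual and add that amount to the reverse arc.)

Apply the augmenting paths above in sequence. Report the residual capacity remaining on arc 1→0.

after path 1 (10→4→6→1→3→11→9→2→5→0, push 9): res(1,0)=29
after path 2 (10→11→0, push 10): res(1,0)=29
after path 3 (10→4→11→0, push 2): res(1,0)=29
after path 4 (10→8→1→0, push 3): res(1,0)=26
after path 5 (10→4→6→1→0, push 4): res(1,0)=22
after path 6 (10→8→2→11→3→1→0, push 9): res(1,0)=13

Residual capacity of (1,0): 13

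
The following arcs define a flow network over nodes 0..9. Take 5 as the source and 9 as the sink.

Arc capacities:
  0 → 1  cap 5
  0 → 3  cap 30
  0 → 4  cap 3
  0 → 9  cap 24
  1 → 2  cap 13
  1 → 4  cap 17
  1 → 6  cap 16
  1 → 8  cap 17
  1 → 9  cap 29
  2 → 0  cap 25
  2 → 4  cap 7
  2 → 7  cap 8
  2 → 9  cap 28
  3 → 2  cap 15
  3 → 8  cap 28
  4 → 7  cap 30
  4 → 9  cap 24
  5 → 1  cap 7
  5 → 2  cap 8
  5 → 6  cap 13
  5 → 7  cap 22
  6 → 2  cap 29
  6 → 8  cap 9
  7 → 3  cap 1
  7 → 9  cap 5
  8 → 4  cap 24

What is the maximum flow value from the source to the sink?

Maximum flow value: 34

augment #1: 5→1→9 bottleneck 7, total now 7
augment #2: 5→2→9 bottleneck 8, total now 15
augment #3: 5→7→9 bottleneck 5, total now 20
augment #4: 5→6→2→9 bottleneck 13, total now 33
augment #5: 5→7→3→2→9 bottleneck 1, total now 34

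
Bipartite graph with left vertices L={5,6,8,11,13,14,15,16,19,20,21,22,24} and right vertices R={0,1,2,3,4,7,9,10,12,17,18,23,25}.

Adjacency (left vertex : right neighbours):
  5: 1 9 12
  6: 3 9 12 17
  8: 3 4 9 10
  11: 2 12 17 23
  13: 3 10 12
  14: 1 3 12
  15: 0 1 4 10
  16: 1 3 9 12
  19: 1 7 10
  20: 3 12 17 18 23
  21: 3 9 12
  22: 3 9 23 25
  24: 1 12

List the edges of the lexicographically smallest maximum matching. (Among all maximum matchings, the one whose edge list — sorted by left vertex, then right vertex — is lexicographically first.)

|M| = 12 (so the lex-smallest maximum matching has 12 edges)
process left vertices in ascending order; for each, take the smallest-labelled available neighbour that still permits 12 edges overall, or leave it unmatched if none does
lex-smallest matching: {5-1, 6-17, 8-4, 11-2, 13-10, 14-3, 15-0, 16-9, 19-7, 20-18, 21-12, 22-23}

Lex-smallest maximum matching: {(5,1), (6,17), (8,4), (11,2), (13,10), (14,3), (15,0), (16,9), (19,7), (20,18), (21,12), (22,23)}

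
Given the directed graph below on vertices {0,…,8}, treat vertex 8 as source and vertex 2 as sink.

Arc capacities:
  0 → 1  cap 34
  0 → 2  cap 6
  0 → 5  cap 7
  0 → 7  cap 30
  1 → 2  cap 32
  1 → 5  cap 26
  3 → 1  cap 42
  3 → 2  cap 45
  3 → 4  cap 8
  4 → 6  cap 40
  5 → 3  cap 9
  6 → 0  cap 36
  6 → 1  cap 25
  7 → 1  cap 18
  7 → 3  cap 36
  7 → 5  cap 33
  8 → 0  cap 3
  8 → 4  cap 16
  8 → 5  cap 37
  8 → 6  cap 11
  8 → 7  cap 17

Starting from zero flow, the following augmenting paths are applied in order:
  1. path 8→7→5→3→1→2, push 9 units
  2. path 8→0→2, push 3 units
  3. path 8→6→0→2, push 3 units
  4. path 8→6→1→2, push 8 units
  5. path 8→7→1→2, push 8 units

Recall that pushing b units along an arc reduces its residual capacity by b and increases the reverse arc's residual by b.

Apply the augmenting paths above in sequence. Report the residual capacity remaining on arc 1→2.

Residual capacity of (1,2): 7

after path 1 (8→7→5→3→1→2, push 9): res(1,2)=23
after path 2 (8→0→2, push 3): res(1,2)=23
after path 3 (8→6→0→2, push 3): res(1,2)=23
after path 4 (8→6→1→2, push 8): res(1,2)=15
after path 5 (8→7→1→2, push 8): res(1,2)=7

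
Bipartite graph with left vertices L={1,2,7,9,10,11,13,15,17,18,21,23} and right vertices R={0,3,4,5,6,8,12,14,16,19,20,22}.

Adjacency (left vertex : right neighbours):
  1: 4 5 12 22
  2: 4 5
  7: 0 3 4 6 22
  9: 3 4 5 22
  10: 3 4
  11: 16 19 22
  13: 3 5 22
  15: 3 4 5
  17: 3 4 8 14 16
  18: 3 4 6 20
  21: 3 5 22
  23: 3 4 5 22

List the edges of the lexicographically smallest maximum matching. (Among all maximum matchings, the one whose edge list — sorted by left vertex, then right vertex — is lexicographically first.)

Lex-smallest maximum matching: {(1,12), (2,4), (7,0), (9,3), (11,16), (13,5), (17,8), (18,6), (21,22)}

|M| = 9 (so the lex-smallest maximum matching has 9 edges)
process left vertices in ascending order; for each, take the smallest-labelled available neighbour that still permits 9 edges overall, or leave it unmatched if none does
lex-smallest matching: {1-12, 2-4, 7-0, 9-3, 11-16, 13-5, 17-8, 18-6, 21-22}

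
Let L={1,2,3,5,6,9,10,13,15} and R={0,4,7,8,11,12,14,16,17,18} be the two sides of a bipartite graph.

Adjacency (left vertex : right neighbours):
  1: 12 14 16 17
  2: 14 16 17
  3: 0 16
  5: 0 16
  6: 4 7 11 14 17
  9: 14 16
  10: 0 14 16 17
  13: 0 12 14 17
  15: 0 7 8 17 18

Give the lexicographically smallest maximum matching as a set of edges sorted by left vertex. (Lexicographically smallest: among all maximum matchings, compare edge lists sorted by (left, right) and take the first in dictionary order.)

Lex-smallest maximum matching: {(1,12), (2,14), (3,0), (5,16), (6,4), (10,17), (15,7)}

|M| = 7 (so the lex-smallest maximum matching has 7 edges)
process left vertices in ascending order; for each, take the smallest-labelled available neighbour that still permits 7 edges overall, or leave it unmatched if none does
lex-smallest matching: {1-12, 2-14, 3-0, 5-16, 6-4, 10-17, 15-7}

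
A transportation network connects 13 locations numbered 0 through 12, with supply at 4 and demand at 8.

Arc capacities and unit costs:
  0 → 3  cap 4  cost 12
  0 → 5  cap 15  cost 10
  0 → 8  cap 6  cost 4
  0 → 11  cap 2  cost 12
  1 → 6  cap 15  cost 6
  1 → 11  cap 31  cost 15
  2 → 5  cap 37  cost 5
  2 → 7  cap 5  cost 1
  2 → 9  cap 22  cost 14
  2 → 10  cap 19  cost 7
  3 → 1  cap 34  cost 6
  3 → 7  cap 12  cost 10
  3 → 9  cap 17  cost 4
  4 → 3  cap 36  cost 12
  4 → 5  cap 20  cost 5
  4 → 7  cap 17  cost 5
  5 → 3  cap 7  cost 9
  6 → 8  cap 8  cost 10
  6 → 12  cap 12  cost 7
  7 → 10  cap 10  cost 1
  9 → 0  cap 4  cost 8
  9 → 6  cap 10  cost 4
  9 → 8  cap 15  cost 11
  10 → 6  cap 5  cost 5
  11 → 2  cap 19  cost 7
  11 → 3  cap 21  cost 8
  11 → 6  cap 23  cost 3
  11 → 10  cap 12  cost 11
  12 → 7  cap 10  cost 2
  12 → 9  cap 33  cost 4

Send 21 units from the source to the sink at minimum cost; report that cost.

Minimum cost for 21 units: 538

shortest-cost path #1: 4→7→10→6→8 push 5 @ unit cost 21 (adds 105)
shortest-cost path #2: 4→3→9→8 push 15 @ unit cost 27 (adds 405)
shortest-cost path #3: 4→3→9→0→8 push 1 @ unit cost 28 (adds 28)
total cost = 538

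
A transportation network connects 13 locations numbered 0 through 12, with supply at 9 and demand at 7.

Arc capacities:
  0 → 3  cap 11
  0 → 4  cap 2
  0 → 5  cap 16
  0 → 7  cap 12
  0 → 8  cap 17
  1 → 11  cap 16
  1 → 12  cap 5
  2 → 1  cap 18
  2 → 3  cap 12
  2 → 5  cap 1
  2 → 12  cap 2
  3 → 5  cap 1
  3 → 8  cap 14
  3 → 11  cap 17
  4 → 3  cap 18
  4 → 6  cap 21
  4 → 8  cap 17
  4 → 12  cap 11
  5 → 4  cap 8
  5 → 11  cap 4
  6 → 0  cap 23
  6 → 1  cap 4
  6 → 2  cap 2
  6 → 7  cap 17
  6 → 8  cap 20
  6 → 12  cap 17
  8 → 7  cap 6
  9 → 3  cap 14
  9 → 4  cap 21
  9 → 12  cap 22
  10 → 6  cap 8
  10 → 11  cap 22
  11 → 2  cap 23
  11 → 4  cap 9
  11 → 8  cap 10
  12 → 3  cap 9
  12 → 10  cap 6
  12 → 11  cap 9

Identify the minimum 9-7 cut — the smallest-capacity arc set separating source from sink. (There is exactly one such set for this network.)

augment #1: 9→3→8→7 push 6
augment #2: 9→4→6→7 push 17
augment #3: 9→4→6→0→7 push 4
augment #4: 9→12→10→6→0→7 push 6
max flow = 33; residual-reachable set from 9 gives S-side
cut edges (S→T): {(4,6), (8,7), (12,10)} total cap 33

Min-cut arcs: {(4,6), (8,7), (12,10)} (total capacity 33)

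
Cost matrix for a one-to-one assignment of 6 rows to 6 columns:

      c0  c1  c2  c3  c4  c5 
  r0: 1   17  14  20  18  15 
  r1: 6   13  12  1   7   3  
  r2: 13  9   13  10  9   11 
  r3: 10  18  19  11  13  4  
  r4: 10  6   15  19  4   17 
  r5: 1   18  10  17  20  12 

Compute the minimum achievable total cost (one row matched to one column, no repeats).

Minimum assignment cost: 29

optimal assignment: row0→col0 (cost 1), row1→col3 (cost 1), row2→col1 (cost 9), row3→col5 (cost 4), row4→col4 (cost 4), row5→col2 (cost 10)
total = 1 + 1 + 9 + 4 + 4 + 10 = 29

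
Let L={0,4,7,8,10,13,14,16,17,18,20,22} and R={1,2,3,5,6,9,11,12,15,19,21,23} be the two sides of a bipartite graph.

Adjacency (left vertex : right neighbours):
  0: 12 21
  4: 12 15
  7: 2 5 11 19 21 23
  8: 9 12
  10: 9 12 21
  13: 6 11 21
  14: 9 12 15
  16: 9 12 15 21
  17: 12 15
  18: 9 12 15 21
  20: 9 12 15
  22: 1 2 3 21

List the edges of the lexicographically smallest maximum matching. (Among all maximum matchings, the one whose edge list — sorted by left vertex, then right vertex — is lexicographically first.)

Lex-smallest maximum matching: {(0,12), (4,15), (7,2), (8,9), (10,21), (13,6), (22,1)}

|M| = 7 (so the lex-smallest maximum matching has 7 edges)
process left vertices in ascending order; for each, take the smallest-labelled available neighbour that still permits 7 edges overall, or leave it unmatched if none does
lex-smallest matching: {0-12, 4-15, 7-2, 8-9, 10-21, 13-6, 22-1}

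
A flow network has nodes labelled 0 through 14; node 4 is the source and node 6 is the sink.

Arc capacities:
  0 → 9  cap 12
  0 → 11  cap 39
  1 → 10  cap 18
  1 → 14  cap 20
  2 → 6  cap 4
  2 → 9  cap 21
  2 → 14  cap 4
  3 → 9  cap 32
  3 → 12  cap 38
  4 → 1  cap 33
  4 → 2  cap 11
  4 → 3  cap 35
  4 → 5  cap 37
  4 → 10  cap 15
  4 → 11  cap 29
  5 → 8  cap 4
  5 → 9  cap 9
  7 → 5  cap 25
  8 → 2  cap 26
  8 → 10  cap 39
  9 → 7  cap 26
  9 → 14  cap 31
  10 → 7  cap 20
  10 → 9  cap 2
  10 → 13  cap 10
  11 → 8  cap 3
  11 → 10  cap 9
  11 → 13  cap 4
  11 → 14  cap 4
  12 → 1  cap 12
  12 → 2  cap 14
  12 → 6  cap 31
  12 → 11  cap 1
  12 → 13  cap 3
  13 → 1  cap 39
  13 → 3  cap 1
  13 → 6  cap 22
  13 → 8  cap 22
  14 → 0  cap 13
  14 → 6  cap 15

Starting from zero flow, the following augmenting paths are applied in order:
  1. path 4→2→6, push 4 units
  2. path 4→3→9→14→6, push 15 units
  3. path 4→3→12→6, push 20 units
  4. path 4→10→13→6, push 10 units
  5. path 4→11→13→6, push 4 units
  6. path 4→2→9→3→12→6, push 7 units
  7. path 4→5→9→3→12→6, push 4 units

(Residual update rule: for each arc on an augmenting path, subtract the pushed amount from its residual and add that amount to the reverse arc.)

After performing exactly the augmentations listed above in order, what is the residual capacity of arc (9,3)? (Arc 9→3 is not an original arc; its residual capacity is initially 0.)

Residual capacity of (9,3): 4

after path 1 (4→2→6, push 4): res(9,3)=0
after path 2 (4→3→9→14→6, push 15): res(9,3)=15
after path 3 (4→3→12→6, push 20): res(9,3)=15
after path 4 (4→10→13→6, push 10): res(9,3)=15
after path 5 (4→11→13→6, push 4): res(9,3)=15
after path 6 (4→2→9→3→12→6, push 7): res(9,3)=8
after path 7 (4→5→9→3→12→6, push 4): res(9,3)=4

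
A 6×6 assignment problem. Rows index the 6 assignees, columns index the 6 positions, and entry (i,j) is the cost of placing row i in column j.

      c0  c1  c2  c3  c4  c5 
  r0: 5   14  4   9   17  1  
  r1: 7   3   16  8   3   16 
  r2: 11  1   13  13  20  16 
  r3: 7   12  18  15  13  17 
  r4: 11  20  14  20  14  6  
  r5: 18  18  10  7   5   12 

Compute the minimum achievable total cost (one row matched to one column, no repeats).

optimal assignment: row0→col2 (cost 4), row1→col4 (cost 3), row2→col1 (cost 1), row3→col0 (cost 7), row4→col5 (cost 6), row5→col3 (cost 7)
total = 4 + 3 + 1 + 7 + 6 + 7 = 28

Minimum assignment cost: 28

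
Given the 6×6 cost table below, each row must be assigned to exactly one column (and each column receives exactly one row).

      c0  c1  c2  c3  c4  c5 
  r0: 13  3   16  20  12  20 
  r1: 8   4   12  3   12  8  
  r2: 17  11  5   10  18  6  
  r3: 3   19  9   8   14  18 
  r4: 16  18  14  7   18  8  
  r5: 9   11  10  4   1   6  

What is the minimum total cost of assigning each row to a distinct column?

Minimum assignment cost: 23

optimal assignment: row0→col1 (cost 3), row1→col3 (cost 3), row2→col2 (cost 5), row3→col0 (cost 3), row4→col5 (cost 8), row5→col4 (cost 1)
total = 3 + 3 + 5 + 3 + 8 + 1 = 23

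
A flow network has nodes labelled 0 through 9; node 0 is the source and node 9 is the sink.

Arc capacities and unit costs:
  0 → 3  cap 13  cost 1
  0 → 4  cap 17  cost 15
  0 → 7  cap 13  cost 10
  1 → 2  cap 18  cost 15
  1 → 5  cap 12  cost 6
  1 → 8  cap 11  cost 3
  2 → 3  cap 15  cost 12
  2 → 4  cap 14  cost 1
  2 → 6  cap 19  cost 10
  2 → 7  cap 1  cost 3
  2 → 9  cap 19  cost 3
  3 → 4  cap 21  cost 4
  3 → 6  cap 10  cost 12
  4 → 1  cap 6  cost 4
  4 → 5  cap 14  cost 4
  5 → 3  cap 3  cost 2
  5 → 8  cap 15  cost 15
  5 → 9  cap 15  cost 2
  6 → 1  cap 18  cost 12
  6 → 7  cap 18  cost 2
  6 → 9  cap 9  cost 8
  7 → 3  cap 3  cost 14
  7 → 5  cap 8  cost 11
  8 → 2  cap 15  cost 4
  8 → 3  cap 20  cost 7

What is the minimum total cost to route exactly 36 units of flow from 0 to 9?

shortest-cost path #1: 0→3→4→5→9 push 13 @ unit cost 11 (adds 143)
shortest-cost path #2: 0→4→5→9 push 1 @ unit cost 21 (adds 21)
shortest-cost path #3: 0→7→5→9 push 1 @ unit cost 23 (adds 23)
shortest-cost path #4: 0→4→1→8→2→9 push 6 @ unit cost 29 (adds 174)
shortest-cost path #5: 0→4→3→6→9 push 9 @ unit cost 31 (adds 279)
shortest-cost path #6: 0→7→5→8→2→9 push 6 @ unit cost 43 (adds 258)
total cost = 898

Minimum cost for 36 units: 898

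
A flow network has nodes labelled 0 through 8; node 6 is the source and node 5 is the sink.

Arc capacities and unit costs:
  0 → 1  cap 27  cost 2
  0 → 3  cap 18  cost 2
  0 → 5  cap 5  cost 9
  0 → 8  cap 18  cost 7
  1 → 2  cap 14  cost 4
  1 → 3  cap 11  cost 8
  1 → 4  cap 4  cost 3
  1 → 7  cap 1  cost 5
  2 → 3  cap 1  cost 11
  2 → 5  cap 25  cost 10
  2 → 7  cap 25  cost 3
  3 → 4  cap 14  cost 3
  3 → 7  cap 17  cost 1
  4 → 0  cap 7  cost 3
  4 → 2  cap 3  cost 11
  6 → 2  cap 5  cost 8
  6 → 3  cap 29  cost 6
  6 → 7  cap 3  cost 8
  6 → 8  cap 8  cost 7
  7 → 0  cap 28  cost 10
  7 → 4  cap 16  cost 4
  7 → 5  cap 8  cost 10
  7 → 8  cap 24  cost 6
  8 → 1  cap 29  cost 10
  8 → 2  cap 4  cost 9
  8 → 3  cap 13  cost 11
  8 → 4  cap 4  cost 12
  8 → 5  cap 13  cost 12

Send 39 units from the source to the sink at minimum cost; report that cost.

shortest-cost path #1: 6→3→7→5 push 8 @ unit cost 17 (adds 136)
shortest-cost path #2: 6→2→5 push 5 @ unit cost 18 (adds 90)
shortest-cost path #3: 6→8→5 push 8 @ unit cost 19 (adds 152)
shortest-cost path #4: 6→3→4→0→5 push 5 @ unit cost 21 (adds 105)
shortest-cost path #5: 6→3→7→8→5 push 5 @ unit cost 25 (adds 125)
shortest-cost path #6: 6→3→4→0→1→2→5 push 2 @ unit cost 28 (adds 56)
shortest-cost path #7: 6→3→4→2→5 push 3 @ unit cost 30 (adds 90)
shortest-cost path #8: 6→3→7→8→2→5 push 3 @ unit cost 32 (adds 96)
total cost = 850

Minimum cost for 39 units: 850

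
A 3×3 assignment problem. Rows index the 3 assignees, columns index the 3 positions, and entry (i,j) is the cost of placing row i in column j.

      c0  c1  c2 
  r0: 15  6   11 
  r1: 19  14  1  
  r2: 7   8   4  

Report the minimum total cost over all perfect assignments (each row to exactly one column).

Minimum assignment cost: 14

optimal assignment: row0→col1 (cost 6), row1→col2 (cost 1), row2→col0 (cost 7)
total = 6 + 1 + 7 = 14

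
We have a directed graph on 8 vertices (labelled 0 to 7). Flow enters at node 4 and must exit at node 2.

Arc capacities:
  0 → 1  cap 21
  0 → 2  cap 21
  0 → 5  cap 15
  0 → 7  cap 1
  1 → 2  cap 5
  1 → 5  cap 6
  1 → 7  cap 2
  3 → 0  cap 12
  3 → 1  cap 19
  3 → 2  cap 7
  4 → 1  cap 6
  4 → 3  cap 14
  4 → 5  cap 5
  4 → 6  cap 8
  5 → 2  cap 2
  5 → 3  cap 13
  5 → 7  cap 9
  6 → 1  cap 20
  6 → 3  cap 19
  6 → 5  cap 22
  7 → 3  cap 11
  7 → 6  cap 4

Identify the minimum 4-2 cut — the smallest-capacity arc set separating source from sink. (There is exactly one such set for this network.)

Min-cut arcs: {(1,2), (3,0), (3,2), (5,2)} (total capacity 26)

augment #1: 4→1→2 push 5
augment #2: 4→3→2 push 7
augment #3: 4→5→2 push 2
augment #4: 4→3→0→2 push 7
augment #5: 4→5→3→0→2 push 3
augment #6: 4→6→3→0→2 push 2
max flow = 26; residual-reachable set from 4 gives S-side
cut edges (S→T): {(1,2), (3,0), (3,2), (5,2)} total cap 26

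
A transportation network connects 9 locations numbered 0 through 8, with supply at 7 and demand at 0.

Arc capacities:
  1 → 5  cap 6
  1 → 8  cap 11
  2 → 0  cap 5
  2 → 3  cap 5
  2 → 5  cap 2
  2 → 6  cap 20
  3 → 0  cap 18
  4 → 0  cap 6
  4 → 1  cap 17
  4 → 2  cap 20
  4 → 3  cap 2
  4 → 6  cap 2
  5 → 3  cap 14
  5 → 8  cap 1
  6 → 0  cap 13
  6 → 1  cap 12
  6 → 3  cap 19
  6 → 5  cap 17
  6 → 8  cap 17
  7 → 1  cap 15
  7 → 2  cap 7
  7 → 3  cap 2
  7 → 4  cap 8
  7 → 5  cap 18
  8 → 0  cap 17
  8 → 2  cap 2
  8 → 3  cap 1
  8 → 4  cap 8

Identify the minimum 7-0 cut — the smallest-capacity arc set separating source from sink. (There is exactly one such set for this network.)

Min-cut arcs: {(1,8), (5,3), (5,8), (7,2), (7,3), (7,4)} (total capacity 43)

augment #1: 7→2→0 push 5
augment #2: 7→3→0 push 2
augment #3: 7→4→0 push 6
augment #4: 7→1→8→0 push 11
augment #5: 7→2→3→0 push 2
augment #6: 7→4→3→0 push 2
augment #7: 7→5→3→0 push 12
augment #8: 7→5→8→0 push 1
augment #9: 7→5→3→2→6→0 push 2
max flow = 43; residual-reachable set from 7 gives S-side
cut edges (S→T): {(1,8), (5,3), (5,8), (7,2), (7,3), (7,4)} total cap 43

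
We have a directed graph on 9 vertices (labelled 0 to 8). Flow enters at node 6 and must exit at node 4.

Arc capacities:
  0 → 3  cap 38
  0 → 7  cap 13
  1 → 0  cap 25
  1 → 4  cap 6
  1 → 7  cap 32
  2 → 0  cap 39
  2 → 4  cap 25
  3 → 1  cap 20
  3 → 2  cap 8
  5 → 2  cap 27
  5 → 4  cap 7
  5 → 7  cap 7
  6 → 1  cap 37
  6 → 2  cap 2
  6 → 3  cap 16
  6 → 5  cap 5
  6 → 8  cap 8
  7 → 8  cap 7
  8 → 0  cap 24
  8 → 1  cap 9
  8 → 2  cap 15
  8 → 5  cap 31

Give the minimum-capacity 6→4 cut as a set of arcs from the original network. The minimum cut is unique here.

Min-cut arcs: {(1,4), (3,2), (6,2), (6,5), (6,8), (7,8)} (total capacity 36)

augment #1: 6→1→4 push 6
augment #2: 6→2→4 push 2
augment #3: 6→5→4 push 5
augment #4: 6→3→2→4 push 8
augment #5: 6→8→2→4 push 8
augment #6: 6→1→7→8→2→4 push 7
max flow = 36; residual-reachable set from 6 gives S-side
cut edges (S→T): {(1,4), (3,2), (6,2), (6,5), (6,8), (7,8)} total cap 36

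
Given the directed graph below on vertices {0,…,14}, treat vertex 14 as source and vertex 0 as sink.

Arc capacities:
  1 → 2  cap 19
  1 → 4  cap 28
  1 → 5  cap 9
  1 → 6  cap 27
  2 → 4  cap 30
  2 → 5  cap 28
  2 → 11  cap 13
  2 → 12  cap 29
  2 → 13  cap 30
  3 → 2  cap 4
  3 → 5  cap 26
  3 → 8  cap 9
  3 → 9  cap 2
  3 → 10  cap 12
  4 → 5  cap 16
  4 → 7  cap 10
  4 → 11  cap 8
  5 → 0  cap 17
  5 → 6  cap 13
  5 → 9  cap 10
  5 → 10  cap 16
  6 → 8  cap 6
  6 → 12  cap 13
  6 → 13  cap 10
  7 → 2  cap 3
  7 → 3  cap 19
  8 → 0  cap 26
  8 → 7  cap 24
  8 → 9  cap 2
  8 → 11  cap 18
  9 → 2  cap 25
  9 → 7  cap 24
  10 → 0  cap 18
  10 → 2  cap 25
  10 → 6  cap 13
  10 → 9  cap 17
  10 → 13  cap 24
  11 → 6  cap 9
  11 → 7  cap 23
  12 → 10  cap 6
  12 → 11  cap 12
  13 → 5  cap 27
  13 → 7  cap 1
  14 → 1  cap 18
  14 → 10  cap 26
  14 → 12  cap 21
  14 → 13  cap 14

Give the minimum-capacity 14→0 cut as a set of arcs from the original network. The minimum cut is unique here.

augment #1: 14→10→0 push 18
augment #2: 14→1→5→0 push 9
augment #3: 14→13→5→0 push 8
augment #4: 14→1→6→8→0 push 6
augment #5: 14→13→7→3→8→0 push 1
augment #6: 14→1→4→7→3→8→0 push 3
augment #7: 14→10→9→7→3→8→0 push 5
max flow = 50; residual-reachable set from 14 gives S-side
cut edges (S→T): {(3,8), (5,0), (6,8), (10,0)} total cap 50

Min-cut arcs: {(3,8), (5,0), (6,8), (10,0)} (total capacity 50)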